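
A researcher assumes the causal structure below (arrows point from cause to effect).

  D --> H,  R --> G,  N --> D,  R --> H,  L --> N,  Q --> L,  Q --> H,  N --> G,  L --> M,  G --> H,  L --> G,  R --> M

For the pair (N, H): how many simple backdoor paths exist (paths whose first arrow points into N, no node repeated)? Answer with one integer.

5

A backdoor path from N to H is any simple undirected path whose first edge points into N (i.e. leaves N via a parent).
Parents of N: {L}.
Enumerating:
  P1: N <- L <- Q -> H
  P2: N <- L -> M <- R -> G -> H
  P3: N <- L -> M <- R -> H
  P4: N <- L -> G <- R -> H
  P5: N <- L -> G -> H
That exhausts the simple backdoor paths. Count: 5.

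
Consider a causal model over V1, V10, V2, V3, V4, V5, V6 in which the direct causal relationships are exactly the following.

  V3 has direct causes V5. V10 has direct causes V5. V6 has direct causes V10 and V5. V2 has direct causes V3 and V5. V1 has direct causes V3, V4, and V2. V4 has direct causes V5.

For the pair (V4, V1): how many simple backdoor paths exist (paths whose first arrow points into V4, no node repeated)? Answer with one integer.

4

A backdoor path from V4 to V1 is any simple undirected path whose first edge points into V4 (i.e. leaves V4 via a parent).
Parents of V4: {V5}.
Enumerating:
  P1: V4 <- V5 -> V3 -> V2 -> V1
  P2: V4 <- V5 -> V3 -> V1
  P3: V4 <- V5 -> V2 <- V3 -> V1
  P4: V4 <- V5 -> V2 -> V1
That exhausts the simple backdoor paths. Count: 4.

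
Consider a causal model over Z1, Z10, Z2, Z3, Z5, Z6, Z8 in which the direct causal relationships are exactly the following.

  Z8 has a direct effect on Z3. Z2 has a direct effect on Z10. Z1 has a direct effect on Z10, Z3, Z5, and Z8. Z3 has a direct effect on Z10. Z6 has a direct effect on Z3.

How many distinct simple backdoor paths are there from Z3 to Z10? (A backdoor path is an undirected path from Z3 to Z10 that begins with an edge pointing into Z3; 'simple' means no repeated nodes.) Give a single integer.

A backdoor path from Z3 to Z10 is any simple undirected path whose first edge points into Z3 (i.e. leaves Z3 via a parent).
Parents of Z3: {Z1, Z6, Z8}.
Enumerating:
  P1: Z3 <- Z1 -> Z10
  P2: Z3 <- Z8 <- Z1 -> Z10
That exhausts the simple backdoor paths. Count: 2.

2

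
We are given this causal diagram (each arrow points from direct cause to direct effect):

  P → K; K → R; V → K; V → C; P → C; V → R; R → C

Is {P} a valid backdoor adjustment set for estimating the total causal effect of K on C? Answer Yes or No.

No

Backdoor paths from K to C (paths whose first edge points into K):
  P1: K <- P -> C
  P2: K <- V -> R -> C
  P3: K <- V -> C
Condition 1 (no descendant of K in the set): holds — descendants of K are {C, R}; none are in {P}.
Condition 2 (every backdoor path blocked by {P}):
  P1: blocked at fork node P ∈ conditioning set.
  P2: open — no interior node is in the conditioning set.
  P3: open — no interior node is in the conditioning set.
{P} does not satisfy the backdoor criterion.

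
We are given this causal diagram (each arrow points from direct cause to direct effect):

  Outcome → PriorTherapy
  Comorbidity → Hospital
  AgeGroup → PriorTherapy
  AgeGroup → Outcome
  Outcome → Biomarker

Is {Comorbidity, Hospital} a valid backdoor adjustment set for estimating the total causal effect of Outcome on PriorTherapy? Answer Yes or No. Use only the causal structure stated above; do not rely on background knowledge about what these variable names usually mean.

Backdoor paths from Outcome to PriorTherapy (paths whose first edge points into Outcome):
  P1: Outcome <- AgeGroup -> PriorTherapy
Condition 1 (no descendant of Outcome in the set): holds — descendants of Outcome are {Biomarker, PriorTherapy}; none are in {Comorbidity, Hospital}.
Condition 2 (every backdoor path blocked by {Comorbidity, Hospital}):
  P1: open — no interior node is in the conditioning set.
{Comorbidity, Hospital} does not satisfy the backdoor criterion.

No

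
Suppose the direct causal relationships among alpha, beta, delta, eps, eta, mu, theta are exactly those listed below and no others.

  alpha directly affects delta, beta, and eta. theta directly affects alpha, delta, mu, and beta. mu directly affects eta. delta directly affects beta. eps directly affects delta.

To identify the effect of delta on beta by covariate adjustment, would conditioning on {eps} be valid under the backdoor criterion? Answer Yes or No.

No

Backdoor paths from delta to beta (paths whose first edge points into delta):
  P1: delta <- theta -> mu -> eta <- alpha -> beta
  P2: delta <- theta -> alpha -> beta
  P3: delta <- theta -> beta
  P4: delta <- alpha <- theta -> beta
  P5: delta <- alpha -> beta
  P6: delta <- alpha -> eta <- mu <- theta -> beta
Condition 1 (no descendant of delta in the set): holds — descendants of delta are {beta}; none are in {eps}.
Condition 2 (every backdoor path blocked by {eps}):
  P1: blocked at collider eta (neither it nor any descendant is in the conditioning set).
  P2: open — no interior node is in the conditioning set.
  P3: open — no interior node is in the conditioning set.
  P4: open — no interior node is in the conditioning set.
  P5: open — no interior node is in the conditioning set.
  P6: blocked at collider eta (neither it nor any descendant is in the conditioning set).
{eps} does not satisfy the backdoor criterion.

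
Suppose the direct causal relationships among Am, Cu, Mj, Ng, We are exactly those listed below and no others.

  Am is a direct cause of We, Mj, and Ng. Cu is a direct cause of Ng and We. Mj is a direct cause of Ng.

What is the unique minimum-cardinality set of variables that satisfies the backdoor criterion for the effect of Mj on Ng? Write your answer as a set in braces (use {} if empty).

{Am}

Variables eligible for adjustment (non-descendants of Mj, excluding Mj and Ng): {Am, Cu, We}.
Backdoor paths from Mj to Ng:
  P1: Mj <- Am -> We <- Cu -> Ng
  P2: Mj <- Am -> Ng
The empty set is not sufficient: P2 (Mj <- Am -> Ng) has no collider blocking it and no conditioned non-collider, so it is open.
Try {Am}:
  P1: blocked at fork node Am ∈ conditioning set.
  P2: blocked at fork node Am ∈ conditioning set.
{Am} contains no descendant of Mj and blocks every backdoor path.
No other singleton works — e.g. {Cu} leaves P2 open — so {Am} is the unique smallest valid adjustment set.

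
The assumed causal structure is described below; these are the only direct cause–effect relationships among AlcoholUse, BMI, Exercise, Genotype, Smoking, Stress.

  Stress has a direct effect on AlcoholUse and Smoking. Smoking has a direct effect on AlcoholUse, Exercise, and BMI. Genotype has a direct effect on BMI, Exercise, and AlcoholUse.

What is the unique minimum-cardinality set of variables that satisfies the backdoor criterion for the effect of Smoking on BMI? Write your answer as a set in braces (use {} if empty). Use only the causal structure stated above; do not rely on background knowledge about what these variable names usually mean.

Variables eligible for adjustment (non-descendants of Smoking, excluding Smoking and BMI): {Genotype, Stress}.
Backdoor paths from Smoking to BMI:
  P1: Smoking <- Stress -> AlcoholUse <- Genotype -> BMI
Each backdoor path contains an unconditioned collider, so every path is already blocked with the empty conditioning set:
  P1: blocked at collider AlcoholUse (neither it nor any descendant is in the conditioning set).
The empty set is therefore the unique smallest valid set.

{}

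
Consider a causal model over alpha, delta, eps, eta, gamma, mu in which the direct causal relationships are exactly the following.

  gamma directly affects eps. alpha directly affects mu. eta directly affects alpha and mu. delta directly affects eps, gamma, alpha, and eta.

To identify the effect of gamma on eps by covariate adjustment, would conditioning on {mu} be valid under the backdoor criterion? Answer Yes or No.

Backdoor paths from gamma to eps (paths whose first edge points into gamma):
  P1: gamma <- delta -> eps
Condition 1 (no descendant of gamma in the set): holds — descendants of gamma are {eps}; none are in {mu}.
Condition 2 (every backdoor path blocked by {mu}):
  P1: open — no interior node is in the conditioning set.
{mu} does not satisfy the backdoor criterion.

No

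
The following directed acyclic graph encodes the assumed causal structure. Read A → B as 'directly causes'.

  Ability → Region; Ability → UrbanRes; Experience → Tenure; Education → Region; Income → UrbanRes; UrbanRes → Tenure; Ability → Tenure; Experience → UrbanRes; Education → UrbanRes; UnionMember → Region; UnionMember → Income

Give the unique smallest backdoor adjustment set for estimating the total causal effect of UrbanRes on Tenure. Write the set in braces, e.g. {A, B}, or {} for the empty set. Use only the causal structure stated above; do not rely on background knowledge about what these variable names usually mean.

{Ability, Experience}

Variables eligible for adjustment (non-descendants of UrbanRes, excluding UrbanRes and Tenure): {Ability, Education, Experience, Income, Region, UnionMember}.
Backdoor paths from UrbanRes to Tenure:
  P1: UrbanRes <- Experience -> Tenure
  P2: UrbanRes <- Income <- UnionMember -> Region <- Ability -> Tenure
  P3: UrbanRes <- Ability -> Tenure
  P4: UrbanRes <- Education -> Region <- Ability -> Tenure
The empty set is not sufficient: P1 (UrbanRes <- Experience -> Tenure) has no collider blocking it and no conditioned non-collider, so it is open.
Try {Ability, Experience}:
  P1: blocked at fork node Experience ∈ conditioning set.
  P2: blocked at collider Region (neither it nor any descendant is in the conditioning set).
  P3: blocked at fork node Ability ∈ conditioning set.
  P4: blocked at collider Region (neither it nor any descendant is in the conditioning set).
{Ability, Experience} contains no descendant of UrbanRes and blocks every backdoor path.
Every element of {Ability, Experience} is needed (dropping Ability leaves P3 open; dropping Experience leaves P1 open), so no proper subset is valid.
Among all size-2 subsets of the eligible variables, only {Ability, Experience} blocks every backdoor path, so it is the unique smallest valid adjustment set.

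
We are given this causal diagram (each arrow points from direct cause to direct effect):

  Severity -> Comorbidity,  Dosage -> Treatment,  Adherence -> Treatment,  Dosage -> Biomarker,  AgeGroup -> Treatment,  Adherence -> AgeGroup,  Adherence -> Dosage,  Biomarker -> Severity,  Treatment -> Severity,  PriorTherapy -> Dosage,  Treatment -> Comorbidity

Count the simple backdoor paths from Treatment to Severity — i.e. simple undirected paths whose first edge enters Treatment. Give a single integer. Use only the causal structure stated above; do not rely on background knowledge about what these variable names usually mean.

A backdoor path from Treatment to Severity is any simple undirected path whose first edge points into Treatment (i.e. leaves Treatment via a parent).
Parents of Treatment: {Adherence, AgeGroup, Dosage}.
Enumerating:
  P1: Treatment <- Adherence -> Dosage -> Biomarker -> Severity
  P2: Treatment <- AgeGroup <- Adherence -> Dosage -> Biomarker -> Severity
  P3: Treatment <- Dosage -> Biomarker -> Severity
That exhausts the simple backdoor paths. Count: 3.

3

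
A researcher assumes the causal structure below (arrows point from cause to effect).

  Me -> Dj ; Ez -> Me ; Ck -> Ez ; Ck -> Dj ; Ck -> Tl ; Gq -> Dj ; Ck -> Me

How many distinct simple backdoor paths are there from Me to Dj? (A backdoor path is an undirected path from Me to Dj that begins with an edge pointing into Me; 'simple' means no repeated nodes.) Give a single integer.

2

A backdoor path from Me to Dj is any simple undirected path whose first edge points into Me (i.e. leaves Me via a parent).
Parents of Me: {Ck, Ez}.
Enumerating:
  P1: Me <- Ck -> Dj
  P2: Me <- Ez <- Ck -> Dj
That exhausts the simple backdoor paths. Count: 2.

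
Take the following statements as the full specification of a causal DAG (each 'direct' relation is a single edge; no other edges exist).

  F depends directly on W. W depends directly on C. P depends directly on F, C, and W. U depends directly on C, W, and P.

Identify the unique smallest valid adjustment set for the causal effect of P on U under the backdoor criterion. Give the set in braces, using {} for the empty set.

Variables eligible for adjustment (non-descendants of P, excluding P and U): {C, F, W}.
Backdoor paths from P to U:
  P1: P <- C -> W -> U
  P2: P <- C -> U
  P3: P <- W <- C -> U
  P4: P <- W -> U
  P5: P <- F <- W <- C -> U
  P6: P <- F <- W -> U
The empty set is not sufficient: P1 (P <- C -> W -> U) has no collider blocking it and no conditioned non-collider, so it is open.
Try {C, W}:
  P1: blocked at fork node C ∈ conditioning set.
  P2: blocked at fork node C ∈ conditioning set.
  P3: blocked at chain node W ∈ conditioning set.
  P4: blocked at fork node W ∈ conditioning set.
  P5: blocked at chain node W ∈ conditioning set.
  P6: blocked at fork node W ∈ conditioning set.
{C, W} contains no descendant of P and blocks every backdoor path.
Every element of {C, W} is needed (dropping C leaves P2 open; dropping W leaves P4 open), so no proper subset is valid.
Among all size-2 subsets of the eligible variables, only {C, W} blocks every backdoor path, so it is the unique smallest valid adjustment set.

{C, W}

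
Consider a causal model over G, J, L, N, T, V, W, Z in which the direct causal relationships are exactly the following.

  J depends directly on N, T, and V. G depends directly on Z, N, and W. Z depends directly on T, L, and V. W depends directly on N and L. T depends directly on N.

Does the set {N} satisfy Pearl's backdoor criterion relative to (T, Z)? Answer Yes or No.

Backdoor paths from T to Z (paths whose first edge points into T):
  P1: T <- N -> W <- L -> Z
  P2: T <- N -> W -> G <- Z
  P3: T <- N -> G <- W <- L -> Z
  P4: T <- N -> G <- Z
  P5: T <- N -> J <- V -> Z
Condition 1 (no descendant of T in the set): holds — descendants of T are {G, J, Z}; none are in {N}.
Condition 2 (every backdoor path blocked by {N}):
  P1: blocked at fork node N ∈ conditioning set.
  P2: blocked at fork node N ∈ conditioning set.
  P3: blocked at fork node N ∈ conditioning set.
  P4: blocked at fork node N ∈ conditioning set.
  P5: blocked at fork node N ∈ conditioning set.
{N} satisfies the backdoor criterion.

Yes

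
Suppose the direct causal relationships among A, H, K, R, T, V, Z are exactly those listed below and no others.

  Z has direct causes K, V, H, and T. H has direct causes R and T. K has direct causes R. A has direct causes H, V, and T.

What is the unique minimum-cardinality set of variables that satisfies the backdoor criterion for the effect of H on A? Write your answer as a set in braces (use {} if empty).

{T}

Variables eligible for adjustment (non-descendants of H, excluding H and A): {K, R, T, V}.
Backdoor paths from H to A:
  P1: H <- R -> K -> Z <- T -> A
  P2: H <- R -> K -> Z <- V -> A
  P3: H <- T -> Z <- V -> A
  P4: H <- T -> A
The empty set is not sufficient: P4 (H <- T -> A) has no collider blocking it and no conditioned non-collider, so it is open.
Try {T}:
  P1: blocked at collider Z (neither it nor any descendant is in the conditioning set).
  P2: blocked at collider Z (neither it nor any descendant is in the conditioning set).
  P3: blocked at fork node T ∈ conditioning set.
  P4: blocked at fork node T ∈ conditioning set.
{T} contains no descendant of H and blocks every backdoor path.
No other singleton works — e.g. {R} leaves P4 open — so {T} is the unique smallest valid adjustment set.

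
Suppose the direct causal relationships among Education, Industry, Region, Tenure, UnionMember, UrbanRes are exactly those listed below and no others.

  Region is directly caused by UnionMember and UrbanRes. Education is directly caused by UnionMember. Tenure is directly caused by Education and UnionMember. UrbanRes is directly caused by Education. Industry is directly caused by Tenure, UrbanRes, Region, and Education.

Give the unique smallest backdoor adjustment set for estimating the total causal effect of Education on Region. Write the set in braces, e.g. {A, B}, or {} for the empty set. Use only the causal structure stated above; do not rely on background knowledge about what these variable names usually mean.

{UnionMember}

Variables eligible for adjustment (non-descendants of Education, excluding Education and Region): {UnionMember}.
Backdoor paths from Education to Region:
  P1: Education <- UnionMember -> Region
  P2: Education <- UnionMember -> Tenure -> Industry <- UrbanRes -> Region
  P3: Education <- UnionMember -> Tenure -> Industry <- Region
The empty set is not sufficient: P1 (Education <- UnionMember -> Region) has no collider blocking it and no conditioned non-collider, so it is open.
Try {UnionMember}:
  P1: blocked at fork node UnionMember ∈ conditioning set.
  P2: blocked at fork node UnionMember ∈ conditioning set.
  P3: blocked at fork node UnionMember ∈ conditioning set.
{UnionMember} contains no descendant of Education and blocks every backdoor path.
{UnionMember} is the unique smallest valid adjustment set.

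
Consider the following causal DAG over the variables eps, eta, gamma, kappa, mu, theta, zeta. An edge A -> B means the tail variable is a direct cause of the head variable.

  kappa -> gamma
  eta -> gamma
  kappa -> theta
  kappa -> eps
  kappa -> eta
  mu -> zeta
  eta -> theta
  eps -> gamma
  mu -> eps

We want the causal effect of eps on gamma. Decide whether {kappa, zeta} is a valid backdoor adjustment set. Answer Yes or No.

Yes

Backdoor paths from eps to gamma (paths whose first edge points into eps):
  P1: eps <- kappa -> eta -> gamma
  P2: eps <- kappa -> theta <- eta -> gamma
  P3: eps <- kappa -> gamma
Condition 1 (no descendant of eps in the set): holds — descendants of eps are {gamma}; none are in {kappa, zeta}.
Condition 2 (every backdoor path blocked by {kappa, zeta}):
  P1: blocked at fork node kappa ∈ conditioning set.
  P2: blocked at fork node kappa ∈ conditioning set.
  P3: blocked at fork node kappa ∈ conditioning set.
{kappa, zeta} satisfies the backdoor criterion.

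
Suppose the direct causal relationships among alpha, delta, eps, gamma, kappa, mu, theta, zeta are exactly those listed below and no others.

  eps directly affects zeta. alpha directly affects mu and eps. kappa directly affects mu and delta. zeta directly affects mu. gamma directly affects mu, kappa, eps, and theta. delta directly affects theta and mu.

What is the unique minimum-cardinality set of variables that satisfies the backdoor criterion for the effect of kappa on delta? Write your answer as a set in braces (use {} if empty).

Variables eligible for adjustment (non-descendants of kappa, excluding kappa and delta): {alpha, eps, gamma, zeta}.
Backdoor paths from kappa to delta:
  P1: kappa <- gamma -> eps <- alpha -> mu <- delta
  P2: kappa <- gamma -> eps -> zeta -> mu <- delta
  P3: kappa <- gamma -> mu <- delta
  P4: kappa <- gamma -> theta <- delta
Each backdoor path contains an unconditioned collider, so every path is already blocked with the empty conditioning set:
  P1: blocked at collider eps (neither it nor any descendant is in the conditioning set).
  P2: blocked at collider mu (neither it nor any descendant is in the conditioning set).
  P3: blocked at collider mu (neither it nor any descendant is in the conditioning set).
  P4: blocked at collider theta (neither it nor any descendant is in the conditioning set).
The empty set is therefore the unique smallest valid set.

{}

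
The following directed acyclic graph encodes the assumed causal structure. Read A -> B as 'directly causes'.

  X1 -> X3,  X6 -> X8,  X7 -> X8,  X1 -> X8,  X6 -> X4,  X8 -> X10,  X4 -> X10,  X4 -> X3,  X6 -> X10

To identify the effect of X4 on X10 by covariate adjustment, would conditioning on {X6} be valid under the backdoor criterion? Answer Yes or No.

Yes

Backdoor paths from X4 to X10 (paths whose first edge points into X4):
  P1: X4 <- X6 -> X8 -> X10
  P2: X4 <- X6 -> X10
Condition 1 (no descendant of X4 in the set): holds — descendants of X4 are {X10, X3}; none are in {X6}.
Condition 2 (every backdoor path blocked by {X6}):
  P1: blocked at fork node X6 ∈ conditioning set.
  P2: blocked at fork node X6 ∈ conditioning set.
{X6} satisfies the backdoor criterion.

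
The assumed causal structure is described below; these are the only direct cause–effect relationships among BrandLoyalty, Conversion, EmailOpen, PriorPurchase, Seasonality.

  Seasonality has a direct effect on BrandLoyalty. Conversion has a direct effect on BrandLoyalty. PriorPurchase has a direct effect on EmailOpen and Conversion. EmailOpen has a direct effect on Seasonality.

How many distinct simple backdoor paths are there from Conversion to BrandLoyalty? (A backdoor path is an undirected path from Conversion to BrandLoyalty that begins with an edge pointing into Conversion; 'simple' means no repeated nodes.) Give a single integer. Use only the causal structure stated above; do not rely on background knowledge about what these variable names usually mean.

A backdoor path from Conversion to BrandLoyalty is any simple undirected path whose first edge points into Conversion (i.e. leaves Conversion via a parent).
Parents of Conversion: {PriorPurchase}.
Enumerating:
  P1: Conversion <- PriorPurchase -> EmailOpen -> Seasonality -> BrandLoyalty
That exhausts the simple backdoor paths. Count: 1.

1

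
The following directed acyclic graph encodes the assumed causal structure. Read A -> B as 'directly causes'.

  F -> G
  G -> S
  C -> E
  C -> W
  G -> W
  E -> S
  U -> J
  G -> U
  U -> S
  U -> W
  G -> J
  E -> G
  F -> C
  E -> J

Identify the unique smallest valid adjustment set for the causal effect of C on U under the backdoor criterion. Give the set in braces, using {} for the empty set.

{F}

Variables eligible for adjustment (non-descendants of C, excluding C and U): {F}.
Backdoor paths from C to U:
  P1: C <- F -> G <- E -> S <- U
  P2: C <- F -> G <- E -> J <- U
  P3: C <- F -> G -> U
  P4: C <- F -> G -> W <- U
  P5: C <- F -> G -> S <- E -> J <- U
  P6: C <- F -> G -> S <- U
  P7: C <- F -> G -> J <- E -> S <- U
  P8: C <- F -> G -> J <- U
The empty set is not sufficient: P3 (C <- F -> G -> U) has no collider blocking it and no conditioned non-collider, so it is open.
Try {F}:
  P1: blocked at fork node F ∈ conditioning set.
  P2: blocked at fork node F ∈ conditioning set.
  P3: blocked at fork node F ∈ conditioning set.
  P4: blocked at fork node F ∈ conditioning set.
  P5: blocked at fork node F ∈ conditioning set.
  P6: blocked at fork node F ∈ conditioning set.
  P7: blocked at fork node F ∈ conditioning set.
  P8: blocked at fork node F ∈ conditioning set.
{F} contains no descendant of C and blocks every backdoor path.
{F} is the unique smallest valid adjustment set.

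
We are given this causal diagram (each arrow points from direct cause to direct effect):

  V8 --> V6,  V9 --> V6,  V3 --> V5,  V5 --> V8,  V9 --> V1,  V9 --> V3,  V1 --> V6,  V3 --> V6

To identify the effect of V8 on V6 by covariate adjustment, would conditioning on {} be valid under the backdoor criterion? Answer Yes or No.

Backdoor paths from V8 to V6 (paths whose first edge points into V8):
  P1: V8 <- V5 <- V3 <- V9 -> V1 -> V6
  P2: V8 <- V5 <- V3 <- V9 -> V6
  P3: V8 <- V5 <- V3 -> V6
Condition 1 (no descendant of V8 in the set): holds — descendants of V8 are {V6}; none are in {}.
Condition 2 (every backdoor path blocked by {}):
  P1: open — no interior node is in the conditioning set.
  P2: open — no interior node is in the conditioning set.
  P3: open — no interior node is in the conditioning set.
{} does not satisfy the backdoor criterion.

No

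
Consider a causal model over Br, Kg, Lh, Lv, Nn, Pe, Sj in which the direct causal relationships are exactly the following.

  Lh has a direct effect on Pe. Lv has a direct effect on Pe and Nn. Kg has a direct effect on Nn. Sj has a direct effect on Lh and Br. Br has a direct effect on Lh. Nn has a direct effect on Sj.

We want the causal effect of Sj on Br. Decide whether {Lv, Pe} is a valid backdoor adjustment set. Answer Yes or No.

Backdoor paths from Sj to Br (paths whose first edge points into Sj):
  P1: Sj <- Nn <- Lv -> Pe <- Lh <- Br
Condition 1 (no descendant of Sj in the set): FAILS — Pe is a descendant of Sj.
Condition 2 (every backdoor path blocked by {Lv, Pe}):
  P1: blocked at fork node Lv ∈ conditioning set.
{Lv, Pe} does not satisfy the backdoor criterion.

No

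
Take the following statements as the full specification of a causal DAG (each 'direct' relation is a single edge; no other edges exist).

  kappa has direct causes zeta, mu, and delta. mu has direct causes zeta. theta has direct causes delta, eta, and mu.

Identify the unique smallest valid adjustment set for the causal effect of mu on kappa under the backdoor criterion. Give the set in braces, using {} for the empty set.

{zeta}

Variables eligible for adjustment (non-descendants of mu, excluding mu and kappa): {delta, eta, zeta}.
Backdoor paths from mu to kappa:
  P1: mu <- zeta -> kappa
The empty set is not sufficient: P1 (mu <- zeta -> kappa) has no collider blocking it and no conditioned non-collider, so it is open.
Try {zeta}:
  P1: blocked at fork node zeta ∈ conditioning set.
{zeta} contains no descendant of mu and blocks every backdoor path.
No other singleton works — e.g. {eta} leaves P1 open — so {zeta} is the unique smallest valid adjustment set.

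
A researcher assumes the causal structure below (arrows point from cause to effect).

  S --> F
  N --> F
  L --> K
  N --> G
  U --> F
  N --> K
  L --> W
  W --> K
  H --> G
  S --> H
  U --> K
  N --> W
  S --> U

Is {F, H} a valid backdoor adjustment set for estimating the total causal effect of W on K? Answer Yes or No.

Backdoor paths from W to K (paths whose first edge points into W):
  P1: W <- L -> K
  P2: W <- N -> F <- S -> U -> K
  P3: W <- N -> F <- U -> K
  P4: W <- N -> G <- H <- S -> U -> K
  P5: W <- N -> G <- H <- S -> F <- U -> K
  P6: W <- N -> K
Condition 1 (no descendant of W in the set): holds — descendants of W are {K}; none are in {F, H}.
Condition 2 (every backdoor path blocked by {F, H}):
  P1: open — no interior node is in the conditioning set.
  P2: open — collider(s) F are conditioned on (or have a conditioned descendant) and no non-collider on the path is in the set.
  P3: open — collider(s) F are conditioned on (or have a conditioned descendant) and no non-collider on the path is in the set.
  P4: blocked at collider G (neither it nor any descendant is in the conditioning set).
  P5: blocked at collider G (neither it nor any descendant is in the conditioning set).
  P6: open — no interior node is in the conditioning set.
{F, H} does not satisfy the backdoor criterion.

No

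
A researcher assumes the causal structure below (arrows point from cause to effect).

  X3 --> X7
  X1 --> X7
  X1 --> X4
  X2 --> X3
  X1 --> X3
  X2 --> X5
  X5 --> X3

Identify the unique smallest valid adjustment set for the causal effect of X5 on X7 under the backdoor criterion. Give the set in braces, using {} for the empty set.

Variables eligible for adjustment (non-descendants of X5, excluding X5 and X7): {X1, X2, X4}.
Backdoor paths from X5 to X7:
  P1: X5 <- X2 -> X3 <- X1 -> X7
  P2: X5 <- X2 -> X3 -> X7
The empty set is not sufficient: P2 (X5 <- X2 -> X3 -> X7) has no collider blocking it and no conditioned non-collider, so it is open.
Try {X2}:
  P1: blocked at fork node X2 ∈ conditioning set.
  P2: blocked at fork node X2 ∈ conditioning set.
{X2} contains no descendant of X5 and blocks every backdoor path.
No other singleton works — e.g. {X1} leaves P2 open — so {X2} is the unique smallest valid adjustment set.

{X2}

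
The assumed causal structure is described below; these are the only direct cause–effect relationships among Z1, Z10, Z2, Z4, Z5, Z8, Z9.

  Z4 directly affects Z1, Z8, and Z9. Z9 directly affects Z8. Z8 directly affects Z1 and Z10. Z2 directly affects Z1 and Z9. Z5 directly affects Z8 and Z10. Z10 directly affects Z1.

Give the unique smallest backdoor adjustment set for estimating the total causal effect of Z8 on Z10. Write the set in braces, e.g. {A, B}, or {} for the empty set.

Variables eligible for adjustment (non-descendants of Z8, excluding Z8 and Z10): {Z2, Z4, Z5, Z9}.
Backdoor paths from Z8 to Z10:
  P1: Z8 <- Z4 -> Z9 <- Z2 -> Z1 <- Z10
  P2: Z8 <- Z4 -> Z1 <- Z10
  P3: Z8 <- Z5 -> Z10
  P4: Z8 <- Z9 <- Z4 -> Z1 <- Z10
  P5: Z8 <- Z9 <- Z2 -> Z1 <- Z10
The empty set is not sufficient: P3 (Z8 <- Z5 -> Z10) has no collider blocking it and no conditioned non-collider, so it is open.
Try {Z5}:
  P1: blocked at collider Z9 (neither it nor any descendant is in the conditioning set).
  P2: blocked at collider Z1 (neither it nor any descendant is in the conditioning set).
  P3: blocked at fork node Z5 ∈ conditioning set.
  P4: blocked at collider Z1 (neither it nor any descendant is in the conditioning set).
  P5: blocked at collider Z1 (neither it nor any descendant is in the conditioning set).
{Z5} contains no descendant of Z8 and blocks every backdoor path.
No other singleton works — e.g. {Z4} leaves P3 open — so {Z5} is the unique smallest valid adjustment set.

{Z5}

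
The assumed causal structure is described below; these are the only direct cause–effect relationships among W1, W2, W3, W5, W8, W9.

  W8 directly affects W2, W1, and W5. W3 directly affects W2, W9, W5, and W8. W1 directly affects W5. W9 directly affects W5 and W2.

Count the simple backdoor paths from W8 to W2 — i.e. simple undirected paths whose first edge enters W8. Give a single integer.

A backdoor path from W8 to W2 is any simple undirected path whose first edge points into W8 (i.e. leaves W8 via a parent).
Parents of W8: {W3}.
Enumerating:
  P1: W8 <- W3 -> W9 -> W2
  P2: W8 <- W3 -> W2
  P3: W8 <- W3 -> W5 <- W9 -> W2
That exhausts the simple backdoor paths. Count: 3.

3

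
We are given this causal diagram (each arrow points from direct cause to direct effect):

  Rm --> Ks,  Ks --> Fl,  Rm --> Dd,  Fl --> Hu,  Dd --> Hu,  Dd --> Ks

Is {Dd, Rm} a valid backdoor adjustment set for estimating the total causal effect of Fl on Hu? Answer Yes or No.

Backdoor paths from Fl to Hu (paths whose first edge points into Fl):
  P1: Fl <- Ks <- Rm -> Dd -> Hu
  P2: Fl <- Ks <- Dd -> Hu
Condition 1 (no descendant of Fl in the set): holds — descendants of Fl are {Hu}; none are in {Dd, Rm}.
Condition 2 (every backdoor path blocked by {Dd, Rm}):
  P1: blocked at fork node Rm ∈ conditioning set.
  P2: blocked at fork node Dd ∈ conditioning set.
{Dd, Rm} satisfies the backdoor criterion.

Yes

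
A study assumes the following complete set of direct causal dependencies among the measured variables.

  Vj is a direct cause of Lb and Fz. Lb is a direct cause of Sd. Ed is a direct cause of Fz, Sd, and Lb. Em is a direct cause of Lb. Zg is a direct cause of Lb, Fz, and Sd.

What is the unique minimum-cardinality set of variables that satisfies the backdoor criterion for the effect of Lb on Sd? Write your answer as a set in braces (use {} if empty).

{Ed, Zg}

Variables eligible for adjustment (non-descendants of Lb, excluding Lb and Sd): {Ed, Em, Fz, Vj, Zg}.
Backdoor paths from Lb to Sd:
  P1: Lb <- Vj -> Fz <- Ed -> Sd
  P2: Lb <- Vj -> Fz <- Zg -> Sd
  P3: Lb <- Ed -> Sd
  P4: Lb <- Ed -> Fz <- Zg -> Sd
  P5: Lb <- Zg -> Sd
  P6: Lb <- Zg -> Fz <- Ed -> Sd
The empty set is not sufficient: P3 (Lb <- Ed -> Sd) has no collider blocking it and no conditioned non-collider, so it is open.
Try {Ed, Zg}:
  P1: blocked at collider Fz (neither it nor any descendant is in the conditioning set).
  P2: blocked at collider Fz (neither it nor any descendant is in the conditioning set).
  P3: blocked at fork node Ed ∈ conditioning set.
  P4: blocked at fork node Ed ∈ conditioning set.
  P5: blocked at fork node Zg ∈ conditioning set.
  P6: blocked at fork node Zg ∈ conditioning set.
{Ed, Zg} contains no descendant of Lb and blocks every backdoor path.
Every element of {Ed, Zg} is needed (dropping Ed leaves P3 open; dropping Zg leaves P5 open), so no proper subset is valid.
Among all size-2 subsets of the eligible variables, only {Ed, Zg} blocks every backdoor path, so it is the unique smallest valid adjustment set.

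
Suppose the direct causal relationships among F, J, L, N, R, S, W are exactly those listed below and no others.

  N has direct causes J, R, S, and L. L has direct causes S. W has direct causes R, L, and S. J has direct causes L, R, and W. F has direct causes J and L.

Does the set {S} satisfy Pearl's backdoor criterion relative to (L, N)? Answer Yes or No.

Yes

Backdoor paths from L to N (paths whose first edge points into L):
  P1: L <- S -> W <- R -> J -> N
  P2: L <- S -> W <- R -> N
  P3: L <- S -> W -> J <- R -> N
  P4: L <- S -> W -> J -> N
  P5: L <- S -> N
Condition 1 (no descendant of L in the set): holds — descendants of L are {F, J, N, W}; none are in {S}.
Condition 2 (every backdoor path blocked by {S}):
  P1: blocked at fork node S ∈ conditioning set.
  P2: blocked at fork node S ∈ conditioning set.
  P3: blocked at fork node S ∈ conditioning set.
  P4: blocked at fork node S ∈ conditioning set.
  P5: blocked at fork node S ∈ conditioning set.
{S} satisfies the backdoor criterion.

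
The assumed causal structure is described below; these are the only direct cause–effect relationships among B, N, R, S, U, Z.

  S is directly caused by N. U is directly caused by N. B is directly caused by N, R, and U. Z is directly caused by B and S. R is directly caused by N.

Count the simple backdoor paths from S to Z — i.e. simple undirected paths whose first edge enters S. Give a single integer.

A backdoor path from S to Z is any simple undirected path whose first edge points into S (i.e. leaves S via a parent).
Parents of S: {N}.
Enumerating:
  P1: S <- N -> U -> B -> Z
  P2: S <- N -> R -> B -> Z
  P3: S <- N -> B -> Z
That exhausts the simple backdoor paths. Count: 3.

3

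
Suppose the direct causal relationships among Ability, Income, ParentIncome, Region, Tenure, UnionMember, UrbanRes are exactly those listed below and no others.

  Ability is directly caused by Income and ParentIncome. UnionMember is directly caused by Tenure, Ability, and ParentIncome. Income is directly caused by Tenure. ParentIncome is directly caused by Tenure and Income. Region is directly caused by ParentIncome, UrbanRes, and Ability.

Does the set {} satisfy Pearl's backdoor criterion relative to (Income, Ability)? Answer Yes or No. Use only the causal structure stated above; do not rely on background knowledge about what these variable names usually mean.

No

Backdoor paths from Income to Ability (paths whose first edge points into Income):
  P1: Income <- Tenure -> ParentIncome -> Ability
  P2: Income <- Tenure -> ParentIncome -> Region <- Ability
  P3: Income <- Tenure -> ParentIncome -> UnionMember <- Ability
  P4: Income <- Tenure -> UnionMember <- ParentIncome -> Ability
  P5: Income <- Tenure -> UnionMember <- ParentIncome -> Region <- Ability
  P6: Income <- Tenure -> UnionMember <- Ability
Condition 1 (no descendant of Income in the set): holds — descendants of Income are {Ability, ParentIncome, Region, UnionMember}; none are in {}.
Condition 2 (every backdoor path blocked by {}):
  P1: open — no interior node is in the conditioning set.
  P2: blocked at collider Region (neither it nor any descendant is in the conditioning set).
  P3: blocked at collider UnionMember (neither it nor any descendant is in the conditioning set).
  P4: blocked at collider UnionMember (neither it nor any descendant is in the conditioning set).
  P5: blocked at collider UnionMember (neither it nor any descendant is in the conditioning set).
  P6: blocked at collider UnionMember (neither it nor any descendant is in the conditioning set).
{} does not satisfy the backdoor criterion.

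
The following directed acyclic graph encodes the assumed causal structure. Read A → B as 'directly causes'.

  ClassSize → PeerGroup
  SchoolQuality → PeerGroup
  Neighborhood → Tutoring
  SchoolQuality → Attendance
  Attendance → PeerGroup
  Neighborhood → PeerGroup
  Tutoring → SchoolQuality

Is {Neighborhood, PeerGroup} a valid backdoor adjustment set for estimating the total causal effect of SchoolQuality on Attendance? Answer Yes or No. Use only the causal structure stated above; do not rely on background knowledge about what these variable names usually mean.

Backdoor paths from SchoolQuality to Attendance (paths whose first edge points into SchoolQuality):
  P1: SchoolQuality <- Tutoring <- Neighborhood -> PeerGroup <- Attendance
Condition 1 (no descendant of SchoolQuality in the set): FAILS — PeerGroup is a descendant of SchoolQuality.
Condition 2 (every backdoor path blocked by {Neighborhood, PeerGroup}):
  P1: blocked at fork node Neighborhood ∈ conditioning set.
{Neighborhood, PeerGroup} does not satisfy the backdoor criterion.

No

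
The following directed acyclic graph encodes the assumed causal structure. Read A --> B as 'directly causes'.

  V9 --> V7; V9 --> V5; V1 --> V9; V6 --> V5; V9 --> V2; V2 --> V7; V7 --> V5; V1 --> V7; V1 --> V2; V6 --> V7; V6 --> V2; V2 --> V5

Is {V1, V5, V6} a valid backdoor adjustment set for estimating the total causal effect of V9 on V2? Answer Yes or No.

Backdoor paths from V9 to V2 (paths whose first edge points into V9):
  P1: V9 <- V1 -> V2
  P2: V9 <- V1 -> V7 <- V6 -> V2
  P3: V9 <- V1 -> V7 <- V6 -> V5 <- V2
  P4: V9 <- V1 -> V7 <- V2
  P5: V9 <- V1 -> V7 -> V5 <- V6 -> V2
  P6: V9 <- V1 -> V7 -> V5 <- V2
Condition 1 (no descendant of V9 in the set): FAILS — V5 is a descendant of V9.
Condition 2 (every backdoor path blocked by {V1, V5, V6}):
  P1: blocked at fork node V1 ∈ conditioning set.
  P2: blocked at fork node V1 ∈ conditioning set.
  P3: blocked at fork node V1 ∈ conditioning set.
  P4: blocked at fork node V1 ∈ conditioning set.
  P5: blocked at fork node V1 ∈ conditioning set.
  P6: blocked at fork node V1 ∈ conditioning set.
{V1, V5, V6} does not satisfy the backdoor criterion.

No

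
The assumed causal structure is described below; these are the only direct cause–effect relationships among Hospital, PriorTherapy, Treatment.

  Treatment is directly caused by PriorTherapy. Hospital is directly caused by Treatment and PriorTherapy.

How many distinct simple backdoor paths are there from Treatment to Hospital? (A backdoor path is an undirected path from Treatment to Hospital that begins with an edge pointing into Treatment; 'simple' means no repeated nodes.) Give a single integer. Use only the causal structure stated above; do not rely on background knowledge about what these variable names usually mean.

A backdoor path from Treatment to Hospital is any simple undirected path whose first edge points into Treatment (i.e. leaves Treatment via a parent).
Parents of Treatment: {PriorTherapy}.
Enumerating:
  P1: Treatment <- PriorTherapy -> Hospital
That exhausts the simple backdoor paths. Count: 1.

1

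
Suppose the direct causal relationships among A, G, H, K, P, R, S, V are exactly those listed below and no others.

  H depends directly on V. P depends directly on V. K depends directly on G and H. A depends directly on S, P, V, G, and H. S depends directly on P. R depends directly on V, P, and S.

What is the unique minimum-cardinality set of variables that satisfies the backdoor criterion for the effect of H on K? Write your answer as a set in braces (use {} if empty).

Variables eligible for adjustment (non-descendants of H, excluding H and K): {G, P, R, S, V}.
Backdoor paths from H to K:
  P1: H <- V -> P -> S -> A <- G -> K
  P2: H <- V -> P -> R <- S -> A <- G -> K
  P3: H <- V -> P -> A <- G -> K
  P4: H <- V -> R <- P -> S -> A <- G -> K
  P5: H <- V -> R <- P -> A <- G -> K
  P6: H <- V -> R <- S <- P -> A <- G -> K
  P7: H <- V -> R <- S -> A <- G -> K
  P8: H <- V -> A <- G -> K
Each backdoor path contains an unconditioned collider, so every path is already blocked with the empty conditioning set:
  P1: blocked at collider A (neither it nor any descendant is in the conditioning set).
  P2: blocked at collider R (neither it nor any descendant is in the conditioning set).
  P3: blocked at collider A (neither it nor any descendant is in the conditioning set).
  P4: blocked at collider R (neither it nor any descendant is in the conditioning set).
  P5: blocked at collider R (neither it nor any descendant is in the conditioning set).
  P6: blocked at collider R (neither it nor any descendant is in the conditioning set).
  P7: blocked at collider R (neither it nor any descendant is in the conditioning set).
  P8: blocked at collider A (neither it nor any descendant is in the conditioning set).
The empty set is therefore the unique smallest valid set.

{}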